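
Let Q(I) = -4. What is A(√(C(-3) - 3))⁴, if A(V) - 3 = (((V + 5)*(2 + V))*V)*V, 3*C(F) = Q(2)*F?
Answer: 194481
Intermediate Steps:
C(F) = -4*F/3 (C(F) = (-4*F)/3 = -4*F/3)
A(V) = 3 + V²*(2 + V)*(5 + V) (A(V) = 3 + (((V + 5)*(2 + V))*V)*V = 3 + (((5 + V)*(2 + V))*V)*V = 3 + (((2 + V)*(5 + V))*V)*V = 3 + (V*(2 + V)*(5 + V))*V = 3 + V²*(2 + V)*(5 + V))
A(√(C(-3) - 3))⁴ = (3 + (√(-4/3*(-3) - 3))⁴ + 7*(√(-4/3*(-3) - 3))³ + 10*(√(-4/3*(-3) - 3))²)⁴ = (3 + (√(4 - 3))⁴ + 7*(√(4 - 3))³ + 10*(√(4 - 3))²)⁴ = (3 + (√1)⁴ + 7*(√1)³ + 10*(√1)²)⁴ = (3 + 1⁴ + 7*1³ + 10*1²)⁴ = (3 + 1 + 7*1 + 10*1)⁴ = (3 + 1 + 7 + 10)⁴ = 21⁴ = 194481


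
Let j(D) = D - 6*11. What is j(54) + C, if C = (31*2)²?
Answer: 3832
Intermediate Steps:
C = 3844 (C = 62² = 3844)
j(D) = -66 + D (j(D) = D - 66 = -66 + D)
j(54) + C = (-66 + 54) + 3844 = -12 + 3844 = 3832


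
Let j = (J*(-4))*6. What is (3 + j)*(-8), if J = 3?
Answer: 552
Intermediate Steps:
j = -72 (j = (3*(-4))*6 = -12*6 = -72)
(3 + j)*(-8) = (3 - 72)*(-8) = -69*(-8) = 552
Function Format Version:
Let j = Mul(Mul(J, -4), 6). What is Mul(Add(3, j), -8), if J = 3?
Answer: 552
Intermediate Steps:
j = -72 (j = Mul(Mul(3, -4), 6) = Mul(-12, 6) = -72)
Mul(Add(3, j), -8) = Mul(Add(3, -72), -8) = Mul(-69, -8) = 552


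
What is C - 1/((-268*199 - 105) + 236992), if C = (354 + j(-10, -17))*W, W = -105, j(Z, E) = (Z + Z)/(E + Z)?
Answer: -6837015851/183555 ≈ -37248.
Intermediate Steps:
j(Z, E) = 2*Z/(E + Z) (j(Z, E) = (2*Z)/(E + Z) = 2*Z/(E + Z))
C = -335230/9 (C = (354 + 2*(-10)/(-17 - 10))*(-105) = (354 + 2*(-10)/(-27))*(-105) = (354 + 2*(-10)*(-1/27))*(-105) = (354 + 20/27)*(-105) = (9578/27)*(-105) = -335230/9 ≈ -37248.)
C - 1/((-268*199 - 105) + 236992) = -335230/9 - 1/((-268*199 - 105) + 236992) = -335230/9 - 1/((-53332 - 105) + 236992) = -335230/9 - 1/(-53437 + 236992) = -335230/9 - 1/183555 = -6837015851/183555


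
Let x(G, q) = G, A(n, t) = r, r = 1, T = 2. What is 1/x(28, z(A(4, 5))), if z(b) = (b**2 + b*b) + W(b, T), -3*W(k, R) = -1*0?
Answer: 1/28 ≈ 0.035714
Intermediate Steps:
W(k, R) = 0 (W(k, R) = -(-1)*0/3 = -1/3*0 = 0)
A(n, t) = 1
z(b) = 2*b**2 (z(b) = (b**2 + b*b) + 0 = (b**2 + b**2) + 0 = 2*b**2 + 0 = 2*b**2)
1/x(28, z(A(4, 5))) = 1/28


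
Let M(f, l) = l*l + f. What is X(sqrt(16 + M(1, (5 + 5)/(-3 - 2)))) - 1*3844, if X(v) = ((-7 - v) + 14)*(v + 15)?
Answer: -3760 - 8*sqrt(21) ≈ -3796.7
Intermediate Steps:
M(f, l) = f + l**2 (M(f, l) = l**2 + f = f + l**2)
X(v) = (7 - v)*(15 + v)
X(sqrt(16 + M(1, (5 + 5)/(-3 - 2)))) - 1*3844 = (105 - (sqrt(16 + (1 + ((5 + 5)/(-3 - 2))**2)))**2 - 8*sqrt(16 + (1 + ((5 + 5)/(-3 - 2))**2))) - 1*3844 = (105 - (sqrt(16 + (1 + (10/(-5))**2)))**2 - 8*sqrt(16 + (1 + (10/(-5))**2))) - 3844 = (105 - (sqrt(16 + (1 + (10*(-1/5))**2)))**2 - 8*sqrt(16 + (1 + (10*(-1/5))**2))) - 3844 = (105 - (sqrt(16 + (1 + (-2)**2)))**2 - 8*sqrt(16 + (1 + (-2)**2))) - 3844 = (105 - (sqrt(16 + (1 + 4)))**2 - 8*sqrt(16 + (1 + 4))) - 3844 = (105 - (sqrt(16 + 5))**2 - 8*sqrt(16 + 5)) - 3844 = (105 - (sqrt(21))**2 - 8*sqrt(21)) - 3844 = (105 - 1*21 - 8*sqrt(21)) - 3844 = (105 - 21 - 8*sqrt(21)) - 3844 = (84 - 8*sqrt(21)) - 3844 = -3760 - 8*sqrt(21)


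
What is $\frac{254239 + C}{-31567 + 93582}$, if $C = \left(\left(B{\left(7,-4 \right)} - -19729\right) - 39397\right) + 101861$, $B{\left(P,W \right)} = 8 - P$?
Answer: $\frac{336433}{62015} \approx 5.425$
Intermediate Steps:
$C = 82194$ ($C = \left(\left(\left(8 - 7\right) - -19729\right) - 39397\right) + 101861 = \left(\left(\left(8 - 7\right) + 19729\right) - 39397\right) + 101861 = \left(\left(1 + 19729\right) - 39397\right) + 101861 = \left(19730 - 39397\right) + 101861 = -19667 + 101861 = 82194$)
$\frac{254239 + C}{-31567 + 93582} = \frac{254239 + 82194}{-31567 + 93582} = \frac{336433}{62015}$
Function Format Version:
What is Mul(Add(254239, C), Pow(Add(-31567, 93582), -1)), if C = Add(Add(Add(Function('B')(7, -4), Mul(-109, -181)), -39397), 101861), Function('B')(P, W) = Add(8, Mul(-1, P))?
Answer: Rational(336433, 62015) ≈ 5.4250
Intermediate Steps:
C = 82194 (C = Add(Add(Add(Add(8, Mul(-1, 7)), Mul(-109, -181)), -39397), 101861) = Add(Add(Add(Add(8, -7), 19729), -39397), 101861) = Add(Add(Add(1, 19729), -39397), 101861) = Add(Add(19730, -39397), 101861) = Add(-19667, 101861) = 82194)
Mul(Add(254239, C), Pow(Add(-31567, 93582), -1)) = Mul(Add(254239, 82194), Pow(Add(-31567, 93582), -1)) = Mul(336433, Pow(62015, -1)) = Mul(336433, Rational(1, 62015)) = Rational(336433, 62015)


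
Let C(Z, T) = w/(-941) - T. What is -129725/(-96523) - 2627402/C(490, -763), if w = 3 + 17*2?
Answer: -119274454514818/34649150879 ≈ -3442.3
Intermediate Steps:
w = 37 (w = 3 + 34 = 37)
C(Z, T) = -37/941 - T (C(Z, T) = 37/(-941) - T = 37*(-1/941) - T = -37/941 - T)
-129725/(-96523) - 2627402/C(490, -763) = -129725/(-96523) - 2627402/(-37/941 - 1*(-763)) = -129725*(-1/96523) - 2627402/(-37/941 + 763) = 129725/96523 - 2627402/717946/941 = 129725/96523 - 2627402*941/717946 = 129725/96523 - 1236192641/358973 = -119274454514818/34649150879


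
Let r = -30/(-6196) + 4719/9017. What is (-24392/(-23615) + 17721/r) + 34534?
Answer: 2635919034395936/38714737995 ≈ 68086.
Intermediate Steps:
r = 14754717/27934666 (r = -30*(-1/6196) + 4719*(1/9017) = 15/3098 + 4719/9017 = 14754717/27934666 ≈ 0.52819)
(-24392/(-23615) + 17721/r) + 34534 = (-24392/(-23615) + 17721/(14754717/27934666)) + 34534 = (-24392*(-1/23615) + 17721*(27934666/14754717)) + 34534 = (24392/23615 + 55003357354/1639413) + 34534 = 1298944272476606/38714737995 + 34534 = 2635919034395936/38714737995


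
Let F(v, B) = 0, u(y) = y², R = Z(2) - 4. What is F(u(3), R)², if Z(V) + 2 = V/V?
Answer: 0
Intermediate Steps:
Z(V) = -1 (Z(V) = -2 + V/V = -2 + 1 = -1)
R = -5 (R = -1 - 4 = -5)
F(u(3), R)² = 0² = 0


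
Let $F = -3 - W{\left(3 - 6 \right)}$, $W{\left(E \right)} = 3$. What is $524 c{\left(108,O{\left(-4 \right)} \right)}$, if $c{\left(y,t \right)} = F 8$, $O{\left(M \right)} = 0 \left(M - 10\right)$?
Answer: $-25152$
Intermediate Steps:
$O{\left(M \right)} = 0$ ($O{\left(M \right)} = 0 \left(-10 + M\right) = 0$)
$F = -6$ ($F = -3 - 3 = -6$)
$c{\left(y,t \right)} = -48$ ($c{\left(y,t \right)} = \left(-6\right) 8 = -48$)
$524 c{\left(108,O{\left(-4 \right)} \right)} = 524 \left(-48\right) = -25152$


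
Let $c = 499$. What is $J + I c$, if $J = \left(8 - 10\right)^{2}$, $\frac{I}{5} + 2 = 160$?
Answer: $394214$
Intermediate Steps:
$I = 790$ ($I = -10 + 5 \cdot 160 = -10 + 800 = 790$)
$J = 4$ ($J = \left(-2\right)^{2} = 4$)
$J + I c = 4 + 790 \cdot 499 = 4 + 394210 = 394214$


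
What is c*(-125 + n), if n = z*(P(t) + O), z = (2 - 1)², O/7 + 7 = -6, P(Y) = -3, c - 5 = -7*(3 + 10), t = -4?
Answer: 18834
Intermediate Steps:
c = -86 (c = 5 - 7*(3 + 10) = 5 - 7*13 = 5 - 91 = -86)
O = -91 (O = -49 + 7*(-6) = -49 - 42 = -91)
z = 1 (z = 1² = 1)
n = -94 (n = 1*(-3 - 91) = 1*(-94) = -94)
c*(-125 + n) = -86*(-125 - 94) = -86*(-219) = 18834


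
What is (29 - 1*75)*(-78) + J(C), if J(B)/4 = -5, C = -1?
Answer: 3568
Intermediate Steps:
J(B) = -20 (J(B) = 4*(-5) = -20)
(29 - 1*75)*(-78) + J(C) = (29 - 1*75)*(-78) - 20 = (29 - 75)*(-78) - 20 = -46*(-78) - 20 = 3588 - 20 = 3568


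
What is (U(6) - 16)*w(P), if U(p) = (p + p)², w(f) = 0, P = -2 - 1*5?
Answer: 0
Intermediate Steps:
P = -7 (P = -2 - 5 = -7)
U(p) = 4*p² (U(p) = (2*p)² = 4*p²)
(U(6) - 16)*w(P) = (4*6² - 16)*0 = (4*36 - 16)*0 = (144 - 16)*0 = 128*0 = 0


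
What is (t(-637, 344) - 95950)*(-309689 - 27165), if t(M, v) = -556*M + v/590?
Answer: -25660076447348/295 ≈ -8.6983e+10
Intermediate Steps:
t(M, v) = -556*M + v/590
(t(-637, 344) - 95950)*(-309689 - 27165) = ((-556*(-637) + (1/590)*344) - 95950)*(-309689 - 27165) = ((354172 + 172/295) - 95950)*(-336854) = (104480912/295 - 95950)*(-336854) = (76175662/295)*(-336854) = -25660076447348/295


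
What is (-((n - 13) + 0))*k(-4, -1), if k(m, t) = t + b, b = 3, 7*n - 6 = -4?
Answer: 178/7 ≈ 25.429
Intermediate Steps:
n = 2/7 (n = 6/7 + (1/7)*(-4) = 6/7 - 4/7 = 2/7 ≈ 0.28571)
k(m, t) = 3 + t (k(m, t) = t + 3 = 3 + t)
(-((n - 13) + 0))*k(-4, -1) = (-((2/7 - 13) + 0))*(3 - 1) = -(-89/7 + 0)*2 = -1*(-89/7)*2 = (89/7)*2 = 178/7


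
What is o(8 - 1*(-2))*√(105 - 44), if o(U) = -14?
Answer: -14*√61 ≈ -109.34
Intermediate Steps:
o(8 - 1*(-2))*√(105 - 44) = -14*√(105 - 44) = -14*√61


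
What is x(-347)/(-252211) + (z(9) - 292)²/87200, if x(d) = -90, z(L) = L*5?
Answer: 15394988899/21992799200 ≈ 0.70000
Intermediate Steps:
z(L) = 5*L
x(-347)/(-252211) + (z(9) - 292)²/87200 = -90/(-252211) + (5*9 - 292)²/87200 = -90*(-1/252211) + (45 - 292)²*(1/87200) = 90/252211 + (-247)²*(1/87200) = 90/252211 + 61009*(1/87200) = 90/252211 + 61009/87200 = 15394988899/21992799200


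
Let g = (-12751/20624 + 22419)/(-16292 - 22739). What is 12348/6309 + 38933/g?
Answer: -21968779299235092/324112050205 ≈ -67781.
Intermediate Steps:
g = -462356705/804975344 (g = (-12751*1/20624 + 22419)/(-39031) = (-12751/20624 + 22419)*(-1/39031) = (462356705/20624)*(-1/39031) = -462356705/804975344 ≈ -0.57437)
12348/6309 + 38933/g = 12348/6309 + 38933/(-462356705/804975344) = 12348*(1/6309) + 38933*(-804975344/462356705) = 1372/701 - 31340105067952/462356705 = -21968779299235092/324112050205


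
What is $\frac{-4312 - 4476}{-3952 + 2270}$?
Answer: $\frac{4394}{841} \approx 5.2247$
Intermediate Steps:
$\frac{-4312 - 4476}{-3952 + 2270} = - \frac{8788}{-1682} = \left(-8788\right) \left(- \frac{1}{1682}\right) = \frac{4394}{841}$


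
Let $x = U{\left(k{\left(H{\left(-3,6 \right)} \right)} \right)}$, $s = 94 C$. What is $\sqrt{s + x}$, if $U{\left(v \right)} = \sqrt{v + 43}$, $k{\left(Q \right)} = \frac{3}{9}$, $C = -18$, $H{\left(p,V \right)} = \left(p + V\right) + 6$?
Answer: $\frac{\sqrt{-15228 + 3 \sqrt{390}}}{3} \approx 41.054 i$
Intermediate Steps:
$H{\left(p,V \right)} = 6 + V + p$ ($H{\left(p,V \right)} = \left(V + p\right) + 6 = 6 + V + p$)
$k{\left(Q \right)} = \frac{1}{3}$ ($k{\left(Q \right)} = 3 \cdot \frac{1}{9} = \frac{1}{3}$)
$U{\left(v \right)} = \sqrt{43 + v}$
$s = -1692$ ($s = 94 \left(-18\right) = -1692$)
$x = \frac{\sqrt{390}}{3}$ ($x = \sqrt{43 + \frac{1}{3}} = \sqrt{\frac{130}{3}} = \frac{\sqrt{390}}{3} \approx 6.5828$)
$\sqrt{s + x} = \sqrt{-1692 + \frac{\sqrt{390}}{3}}$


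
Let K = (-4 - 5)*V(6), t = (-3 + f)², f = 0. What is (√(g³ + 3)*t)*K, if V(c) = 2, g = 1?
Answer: -324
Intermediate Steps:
t = 9 (t = (-3 + 0)² = (-3)² = 9)
K = -18 (K = (-4 - 5)*2 = -9*2 = -18)
(√(g³ + 3)*t)*K = (√(1³ + 3)*9)*(-18) = (√(1 + 3)*9)*(-18) = (√4*9)*(-18) = (2*9)*(-18) = 18*(-18) = -324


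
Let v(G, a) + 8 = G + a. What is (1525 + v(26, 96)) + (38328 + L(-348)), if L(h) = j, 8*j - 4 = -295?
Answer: 319445/8 ≈ 39931.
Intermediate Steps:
j = -291/8 (j = 1/2 + (1/8)*(-295) = 1/2 - 295/8 = -291/8 ≈ -36.375)
L(h) = -291/8
v(G, a) = -8 + G + a (v(G, a) = -8 + (G + a) = -8 + G + a)
(1525 + v(26, 96)) + (38328 + L(-348)) = (1525 + (-8 + 26 + 96)) + (38328 - 291/8) = (1525 + 114) + 306333/8 = 1639 + 306333/8 = 319445/8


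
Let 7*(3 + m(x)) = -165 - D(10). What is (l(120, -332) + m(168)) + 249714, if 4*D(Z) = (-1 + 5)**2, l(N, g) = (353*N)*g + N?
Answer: -96695992/7 ≈ -1.3814e+7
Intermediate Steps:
l(N, g) = N + 353*N*g (l(N, g) = 353*N*g + N = N + 353*N*g)
D(Z) = 4 (D(Z) = (-1 + 5)**2/4 = (1/4)*4**2 = (1/4)*16 = 4)
m(x) = -190/7 (m(x) = -3 + (-165 - 1*4)/7 = -3 + (-165 - 4)/7 = -3 + (1/7)*(-169) = -3 - 169/7 = -190/7)
(l(120, -332) + m(168)) + 249714 = (120*(1 + 353*(-332)) - 190/7) + 249714 = (120*(1 - 117196) - 190/7) + 249714 = (120*(-117195) - 190/7) + 249714 = (-14063400 - 190/7) + 249714 = -98443990/7 + 249714 = -96695992/7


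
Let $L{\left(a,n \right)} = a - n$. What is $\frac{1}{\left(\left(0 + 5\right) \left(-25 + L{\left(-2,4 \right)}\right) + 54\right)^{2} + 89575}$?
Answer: $\frac{1}{99776} \approx 1.0022 \cdot 10^{-5}$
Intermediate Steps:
$\frac{1}{\left(\left(0 + 5\right) \left(-25 + L{\left(-2,4 \right)}\right) + 54\right)^{2} + 89575} = \frac{1}{\left(\left(0 + 5\right) \left(-25 - 6\right) + 54\right)^{2} + 89575} = \frac{1}{\left(5 \left(-25 - 6\right) + 54\right)^{2} + 89575} = \frac{1}{\left(5 \left(-31\right) + 54\right)^{2} + 89575} = \frac{1}{\left(-155 + 54\right)^{2} + 89575} = \frac{1}{\left(-101\right)^{2} + 89575} = \frac{1}{10201 + 89575} = \frac{1}{99776}$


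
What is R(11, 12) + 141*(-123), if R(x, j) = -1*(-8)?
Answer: -17335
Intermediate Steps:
R(x, j) = 8
R(11, 12) + 141*(-123) = 8 + 141*(-123) = 8 - 17343 = -17335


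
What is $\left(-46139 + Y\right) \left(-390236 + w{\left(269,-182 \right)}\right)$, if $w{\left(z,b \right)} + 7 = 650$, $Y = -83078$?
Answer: $50342038681$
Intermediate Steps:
$w{\left(z,b \right)} = 643$ ($w{\left(z,b \right)} = -7 + 650 = 643$)
$\left(-46139 + Y\right) \left(-390236 + w{\left(269,-182 \right)}\right) = \left(-46139 - 83078\right) \left(-390236 + 643\right) = \left(-129217\right) \left(-389593\right) = 50342038681$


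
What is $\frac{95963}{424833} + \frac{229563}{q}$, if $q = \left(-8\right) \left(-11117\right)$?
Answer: $\frac{106060503347}{37782947688} \approx 2.8071$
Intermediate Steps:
$q = 88936$
$\frac{95963}{424833} + \frac{229563}{q} = \frac{95963}{424833} + \frac{229563}{88936} = \frac{106060503347}{37782947688}$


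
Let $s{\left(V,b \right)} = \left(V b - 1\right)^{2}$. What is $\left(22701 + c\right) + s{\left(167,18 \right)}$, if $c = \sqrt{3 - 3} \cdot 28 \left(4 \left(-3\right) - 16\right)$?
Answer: $9052726$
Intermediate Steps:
$s{\left(V,b \right)} = \left(-1 + V b\right)^{2}$
$c = 0$ ($c = \sqrt{0} \cdot 28 \left(-12 - 16\right) = 0 \cdot 28 \left(-28\right) = 0 \left(-28\right) = 0$)
$\left(22701 + c\right) + s{\left(167,18 \right)} = \left(22701 + 0\right) + \left(-1 + 167 \cdot 18\right)^{2} = 22701 + \left(-1 + 3006\right)^{2} = 22701 + 3005^{2} = 22701 + 9030025 = 9052726$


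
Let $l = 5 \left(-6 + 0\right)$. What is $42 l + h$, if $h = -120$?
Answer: $-1380$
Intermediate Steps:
$l = -30$ ($l = 5 \left(-6\right) = -30$)
$42 l + h = 42 \left(-30\right) - 120 = -1260 - 120 = -1380$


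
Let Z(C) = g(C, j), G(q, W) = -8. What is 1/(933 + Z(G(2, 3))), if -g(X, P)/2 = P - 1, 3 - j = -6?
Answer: 1/917 ≈ 0.0010905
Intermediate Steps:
j = 9 (j = 3 - 1*(-6) = 3 + 6 = 9)
g(X, P) = 2 - 2*P (g(X, P) = -2*(P - 1) = -2*(-1 + P) = 2 - 2*P)
Z(C) = -16 (Z(C) = 2 - 2*9 = 2 - 18 = -16)
1/(933 + Z(G(2, 3))) = 1/(933 - 16) = 1/917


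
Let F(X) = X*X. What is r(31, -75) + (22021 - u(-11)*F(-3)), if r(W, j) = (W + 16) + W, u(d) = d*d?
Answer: 21010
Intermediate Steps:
u(d) = d**2
r(W, j) = 16 + 2*W (r(W, j) = (16 + W) + W = 16 + 2*W)
F(X) = X**2
r(31, -75) + (22021 - u(-11)*F(-3)) = (16 + 2*31) + (22021 - (-11)**2*(-3)**2) = (16 + 62) + (22021 - 121*9) = 78 + (22021 - 1*1089) = 78 + (22021 - 1089) = 78 + 20932 = 21010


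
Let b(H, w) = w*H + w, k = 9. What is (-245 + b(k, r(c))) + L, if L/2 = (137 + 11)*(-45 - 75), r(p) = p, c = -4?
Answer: -35805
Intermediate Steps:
b(H, w) = w + H*w (b(H, w) = H*w + w = w + H*w)
L = -35520 (L = 2*((137 + 11)*(-45 - 75)) = 2*(148*(-120)) = 2*(-17760) = -35520)
(-245 + b(k, r(c))) + L = (-245 - 4*(1 + 9)) - 35520 = (-245 - 4*10) - 35520 = (-245 - 40) - 35520 = -285 - 35520 = -35805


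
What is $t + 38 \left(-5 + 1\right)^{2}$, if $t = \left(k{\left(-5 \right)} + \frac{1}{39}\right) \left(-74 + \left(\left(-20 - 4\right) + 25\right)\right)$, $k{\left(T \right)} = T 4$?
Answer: $\frac{80579}{39} \approx 2066.1$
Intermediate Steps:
$k{\left(T \right)} = 4 T$
$t = \frac{56867}{39}$ ($t = \left(4 \left(-5\right) + \frac{1}{39}\right) \left(-74 + \left(\left(-20 - 4\right) + 25\right)\right) = \left(-20 + \frac{1}{39}\right) \left(-74 + \left(-24 + 25\right)\right) = - \frac{779 \left(-74 + 1\right)}{39} = \left(- \frac{779}{39}\right) \left(-73\right) = \frac{56867}{39} \approx 1458.1$)
$t + 38 \left(-5 + 1\right)^{2} = \frac{56867}{39} + 38 \left(-5 + 1\right)^{2} = \frac{56867}{39} + 38 \left(-4\right)^{2} = \frac{56867}{39} + 38 \cdot 16 = \frac{56867}{39} + 608 = \frac{80579}{39}$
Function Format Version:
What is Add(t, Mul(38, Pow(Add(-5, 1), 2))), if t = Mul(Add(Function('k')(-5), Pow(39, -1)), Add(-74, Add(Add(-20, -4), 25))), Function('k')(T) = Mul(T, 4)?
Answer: Rational(80579, 39) ≈ 2066.1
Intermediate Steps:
Function('k')(T) = Mul(4, T)
t = Rational(56867, 39) (t = Mul(Add(Mul(4, -5), Pow(39, -1)), Add(-74, Add(Add(-20, -4), 25))) = Mul(Add(-20, Rational(1, 39)), Add(-74, Add(-24, 25))) = Mul(Rational(-779, 39), Add(-74, 1)) = Mul(Rational(-779, 39), -73) = Rational(56867, 39) ≈ 1458.1)
Add(t, Mul(38, Pow(Add(-5, 1), 2))) = Add(Rational(56867, 39), Mul(38, Pow(Add(-5, 1), 2))) = Add(Rational(56867, 39), Mul(38, Pow(-4, 2))) = Add(Rational(56867, 39), Mul(38, 16)) = Add(Rational(56867, 39), 608) = Rational(80579, 39)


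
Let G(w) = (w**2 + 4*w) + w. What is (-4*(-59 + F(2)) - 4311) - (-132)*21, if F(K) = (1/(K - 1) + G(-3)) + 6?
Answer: -1307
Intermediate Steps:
G(w) = w**2 + 5*w
F(K) = 1/(-1 + K) (F(K) = (1/(K - 1) - 3*(5 - 3)) + 6 = (1/(-1 + K) - 3*2) + 6 = (1/(-1 + K) - 6) + 6 = (-6 + 1/(-1 + K)) + 6 = 1/(-1 + K))
(-4*(-59 + F(2)) - 4311) - (-132)*21 = (-4*(-59 + 1/(-1 + 2)) - 4311) - (-132)*21 = (-4*(-59 + 1/1) - 4311) - 1*(-2772) = (-4*(-59 + 1) - 4311) + 2772 = (-4*(-58) - 4311) + 2772 = (232 - 4311) + 2772 = -4079 + 2772 = -1307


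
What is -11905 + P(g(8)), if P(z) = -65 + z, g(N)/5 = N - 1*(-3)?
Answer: -11915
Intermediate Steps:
g(N) = 15 + 5*N (g(N) = 5*(N - 1*(-3)) = 5*(N + 3) = 5*(3 + N) = 15 + 5*N)
-11905 + P(g(8)) = -11905 + (-65 + (15 + 5*8)) = -11905 + (-65 + (15 + 40)) = -11905 + (-65 + 55) = -11905 - 10 = -11915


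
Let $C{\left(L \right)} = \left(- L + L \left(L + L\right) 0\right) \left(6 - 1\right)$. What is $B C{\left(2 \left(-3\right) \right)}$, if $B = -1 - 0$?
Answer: $-30$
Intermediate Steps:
$B = -1$ ($B = -1 + 0 = -1$)
$C{\left(L \right)} = - 5 L$ ($C{\left(L \right)} = \left(- L + L 2 L 0\right) 5 = \left(- L + L 0\right) 5 = \left(- L + 0\right) 5 = - L 5 = - 5 L$)
$B C{\left(2 \left(-3\right) \right)} = - \left(-5\right) 2 \left(-3\right) = - \left(-5\right) \left(-6\right) = \left(-1\right) 30 = -30$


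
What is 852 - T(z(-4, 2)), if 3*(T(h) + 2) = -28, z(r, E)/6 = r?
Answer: 2590/3 ≈ 863.33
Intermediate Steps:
z(r, E) = 6*r
T(h) = -34/3 (T(h) = -2 + (1/3)*(-28) = -2 - 28/3 = -34/3)
852 - T(z(-4, 2)) = 852 - 1*(-34/3) = 852 + 34/3 = 2590/3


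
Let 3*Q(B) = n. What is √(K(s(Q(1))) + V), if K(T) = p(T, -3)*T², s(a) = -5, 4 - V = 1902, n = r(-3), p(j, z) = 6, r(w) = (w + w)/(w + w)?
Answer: 2*I*√437 ≈ 41.809*I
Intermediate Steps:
r(w) = 1 (r(w) = (2*w)/((2*w)) = (2*w)*(1/(2*w)) = 1)
n = 1
Q(B) = ⅓ (Q(B) = (⅓)*1 = ⅓)
V = -1898 (V = 4 - 1*1902 = 4 - 1902 = -1898)
K(T) = 6*T²
√(K(s(Q(1))) + V) = √(6*(-5)² - 1898) = √(6*25 - 1898) = √(150 - 1898) = √(-1748) = 2*I*√437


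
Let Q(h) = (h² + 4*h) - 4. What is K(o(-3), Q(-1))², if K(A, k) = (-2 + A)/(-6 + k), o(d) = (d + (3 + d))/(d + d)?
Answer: 9/676 ≈ 0.013314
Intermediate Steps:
o(d) = (3 + 2*d)/(2*d) (o(d) = (3 + 2*d)/((2*d)) = (3 + 2*d)*(1/(2*d)) = (3 + 2*d)/(2*d))
Q(h) = -4 + h² + 4*h
K(A, k) = (-2 + A)/(-6 + k)
K(o(-3), Q(-1))² = ((-2 + (3/2 - 3)/(-3))/(-6 + (-4 + (-1)² + 4*(-1))))² = ((-2 - ⅓*(-3/2))/(-6 + (-4 + 1 - 4)))² = ((-2 + ½)/(-6 - 7))² = (-3/2/(-13))² = (-1/13*(-3/2))² = (3/26)² = 9/676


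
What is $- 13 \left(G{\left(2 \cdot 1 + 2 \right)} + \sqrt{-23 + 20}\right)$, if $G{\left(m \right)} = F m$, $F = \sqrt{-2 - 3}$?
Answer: $13 i \left(- \sqrt{3} - 4 \sqrt{5}\right) \approx - 138.79 i$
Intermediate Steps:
$F = i \sqrt{5}$ ($F = \sqrt{-5} = i \sqrt{5} \approx 2.2361 i$)
$G{\left(m \right)} = i m \sqrt{5}$ ($G{\left(m \right)} = i \sqrt{5} m = i m \sqrt{5}$)
$- 13 \left(G{\left(2 \cdot 1 + 2 \right)} + \sqrt{-23 + 20}\right) = - 13 \left(i \left(2 \cdot 1 + 2\right) \sqrt{5} + \sqrt{-23 + 20}\right) = - 13 \left(i \left(2 + 2\right) \sqrt{5} + \sqrt{-3}\right) = - 13 \left(i 4 \sqrt{5} + i \sqrt{3}\right) = - 13 \left(4 i \sqrt{5} + i \sqrt{3}\right) = - 13 \left(i \sqrt{3} + 4 i \sqrt{5}\right) = - 52 i \sqrt{5} - 13 i \sqrt{3}$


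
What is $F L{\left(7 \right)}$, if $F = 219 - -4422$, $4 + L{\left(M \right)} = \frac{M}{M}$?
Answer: $-13923$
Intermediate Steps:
$L{\left(M \right)} = -3$ ($L{\left(M \right)} = -4 + \frac{M}{M} = -4 + 1 = -3$)
$F = 4641$ ($F = 219 + 4422 = 4641$)
$F L{\left(7 \right)} = 4641 \left(-3\right) = -13923$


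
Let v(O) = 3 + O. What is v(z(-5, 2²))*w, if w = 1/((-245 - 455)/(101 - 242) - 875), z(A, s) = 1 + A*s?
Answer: 2256/122675 ≈ 0.018390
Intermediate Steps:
w = -141/122675 (w = 1/(-700/(-141) - 875) = 1/(-700*(-1/141) - 875) = 1/(700/141 - 875) = 1/(-122675/141) = -141/122675 ≈ -0.0011494)
v(z(-5, 2²))*w = (3 + (1 - 5*2²))*(-141/122675) = (3 + (1 - 5*4))*(-141/122675) = (3 + (1 - 20))*(-141/122675) = (3 - 19)*(-141/122675) = -16*(-141/122675) = 2256/122675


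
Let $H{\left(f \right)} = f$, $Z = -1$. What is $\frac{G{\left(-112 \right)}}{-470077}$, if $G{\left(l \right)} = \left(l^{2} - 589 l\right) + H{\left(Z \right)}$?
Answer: $- \frac{78511}{470077} \approx -0.16702$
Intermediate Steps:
$G{\left(l \right)} = -1 + l^{2} - 589 l$ ($G{\left(l \right)} = \left(l^{2} - 589 l\right) - 1 = -1 + l^{2} - 589 l$)
$\frac{G{\left(-112 \right)}}{-470077} = \frac{-1 + \left(-112\right)^{2} - -65968}{-470077} = \left(-1 + 12544 + 65968\right) \left(- \frac{1}{470077}\right) = 78511 \left(- \frac{1}{470077}\right) = - \frac{78511}{470077}$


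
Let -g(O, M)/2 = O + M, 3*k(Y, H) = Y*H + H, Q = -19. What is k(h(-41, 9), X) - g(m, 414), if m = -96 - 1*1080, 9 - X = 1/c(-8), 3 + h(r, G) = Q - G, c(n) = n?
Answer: -6461/4 ≈ -1615.3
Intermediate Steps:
h(r, G) = -22 - G (h(r, G) = -3 + (-19 - G) = -22 - G)
X = 73/8 (X = 9 - 1/(-8) = 9 - 1*(-⅛) = 9 + ⅛ = 73/8 ≈ 9.1250)
k(Y, H) = H/3 + H*Y/3 (k(Y, H) = (Y*H + H)/3 = (H*Y + H)/3 = (H + H*Y)/3 = H/3 + H*Y/3)
m = -1176 (m = -96 - 1080 = -1176)
g(O, M) = -2*M - 2*O (g(O, M) = -2*(O + M) = -2*(M + O) = -2*M - 2*O)
k(h(-41, 9), X) - g(m, 414) = (⅓)*(73/8)*(1 + (-22 - 1*9)) - (-2*414 - 2*(-1176)) = (⅓)*(73/8)*(1 + (-22 - 9)) - (-828 + 2352) = (⅓)*(73/8)*(1 - 31) - 1*1524 = (⅓)*(73/8)*(-30) - 1524 = -365/4 - 1524 = -6461/4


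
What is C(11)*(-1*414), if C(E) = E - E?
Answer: 0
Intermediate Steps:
C(E) = 0
C(11)*(-1*414) = 0*(-1*414) = 0*(-414) = 0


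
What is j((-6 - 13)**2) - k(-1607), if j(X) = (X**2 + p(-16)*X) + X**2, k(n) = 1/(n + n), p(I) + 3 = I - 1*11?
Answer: 802895769/3214 ≈ 2.4981e+5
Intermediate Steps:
p(I) = -14 + I (p(I) = -3 + (I - 1*11) = -3 + (I - 11) = -3 + (-11 + I) = -14 + I)
k(n) = 1/(2*n)
j(X) = -30*X + 2*X**2 (j(X) = (X**2 + (-14 - 16)*X) + X**2 = (X**2 - 30*X) + X**2 = -30*X + 2*X**2)
j((-6 - 13)**2) - k(-1607) = 2*(-6 - 13)**2*(-15 + (-6 - 13)**2) - 1/(2*(-1607)) = 2*(-19)**2*(-15 + (-19)**2) - (-1)/(2*1607) = 2*361*(-15 + 361) - 1*(-1/3214) = 2*361*346 + 1/3214 = 249812 + 1/3214 = 802895769/3214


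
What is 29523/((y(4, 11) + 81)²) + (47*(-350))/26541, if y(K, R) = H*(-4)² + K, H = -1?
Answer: 78361277/14040189 ≈ 5.5812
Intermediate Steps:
y(K, R) = -16 + K (y(K, R) = -1*(-4)² + K = -1*16 + K = -16 + K)
29523/((y(4, 11) + 81)²) + (47*(-350))/26541 = 29523/(((-16 + 4) + 81)²) + (47*(-350))/26541 = 29523/((-12 + 81)²) - 16450*1/26541 = 29523/(69²) - 16450/26541 = 29523/4761 - 16450/26541 = 29523*(1/4761) - 16450/26541 = 9841/1587 - 16450/26541 = 78361277/14040189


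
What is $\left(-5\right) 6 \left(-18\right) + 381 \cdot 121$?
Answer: $46641$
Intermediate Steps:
$\left(-5\right) 6 \left(-18\right) + 381 \cdot 121 = \left(-30\right) \left(-18\right) + 46101 = 540 + 46101 = 46641$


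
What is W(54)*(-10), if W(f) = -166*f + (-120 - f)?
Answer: 91380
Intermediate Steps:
W(f) = -120 - 167*f
W(54)*(-10) = (-120 - 167*54)*(-10) = (-120 - 9018)*(-10) = -9138*(-10) = 91380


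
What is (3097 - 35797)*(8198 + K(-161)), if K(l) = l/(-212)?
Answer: -14209269975/53 ≈ -2.6810e+8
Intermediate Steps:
K(l) = -l/212 (K(l) = l*(-1/212) = -l/212)
(3097 - 35797)*(8198 + K(-161)) = (3097 - 35797)*(8198 - 1/212*(-161)) = -32700*(8198 + 161/212) = -32700*1738137/212 = -14209269975/53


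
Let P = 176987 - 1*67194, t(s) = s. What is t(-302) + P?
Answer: 109491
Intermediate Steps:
P = 109793 (P = 176987 - 67194 = 109793)
t(-302) + P = -302 + 109793 = 109491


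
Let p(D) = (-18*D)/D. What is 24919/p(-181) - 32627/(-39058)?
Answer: -4121606/2979 ≈ -1383.6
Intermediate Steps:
p(D) = -18
24919/p(-181) - 32627/(-39058) = 24919/(-18) - 32627/(-39058) = 24919*(-1/18) - 32627*(-1/39058) = -24919/18 + 553/662 = -4121606/2979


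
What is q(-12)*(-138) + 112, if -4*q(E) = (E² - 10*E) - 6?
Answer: 9013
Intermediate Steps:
q(E) = 3/2 - E²/4 + 5*E/2 (q(E) = -((E² - 10*E) - 6)/4 = -(-6 + E² - 10*E)/4 = 3/2 - E²/4 + 5*E/2)
q(-12)*(-138) + 112 = (3/2 - ¼*(-12)² + (5/2)*(-12))*(-138) + 112 = (3/2 - ¼*144 - 30)*(-138) + 112 = (3/2 - 36 - 30)*(-138) + 112 = -129/2*(-138) + 112 = 8901 + 112 = 9013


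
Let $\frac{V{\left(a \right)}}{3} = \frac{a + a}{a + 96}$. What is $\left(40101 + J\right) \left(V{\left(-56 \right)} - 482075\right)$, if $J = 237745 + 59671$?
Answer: $- \frac{813556714589}{5} \approx -1.6271 \cdot 10^{11}$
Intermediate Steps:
$J = 297416$
$V{\left(a \right)} = \frac{6 a}{96 + a}$ ($V{\left(a \right)} = 3 \frac{a + a}{a + 96} = 3 \frac{2 a}{96 + a} = \frac{6 a}{96 + a}$)
$\left(40101 + J\right) \left(V{\left(-56 \right)} - 482075\right) = \left(40101 + 297416\right) \left(6 \left(-56\right) \frac{1}{96 - 56} - 482075\right) = 337517 \left(6 \left(-56\right) \frac{1}{40} - 482075\right) = 337517 \left(- \frac{42}{5} - 482075\right) = 337517 \left(- \frac{2410417}{5}\right) = - \frac{813556714589}{5}$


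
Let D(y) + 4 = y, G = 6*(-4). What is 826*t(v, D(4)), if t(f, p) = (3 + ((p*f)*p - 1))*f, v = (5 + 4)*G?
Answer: -356832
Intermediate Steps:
G = -24
v = -216 (v = (5 + 4)*(-24) = 9*(-24) = -216)
D(y) = -4 + y
t(f, p) = f*(2 + f*p²) (t(f, p) = (3 + ((f*p)*p - 1))*f = (3 + (f*p² - 1))*f = (3 + (-1 + f*p²))*f = (2 + f*p²)*f = f*(2 + f*p²))
826*t(v, D(4)) = 826*(-216*(2 - 216*(-4 + 4)²)) = 826*(-216*(2 - 216*0²)) = 826*(-216*(2 - 216*0)) = 826*(-216*(2 + 0)) = 826*(-216*2) = 826*(-432) = -356832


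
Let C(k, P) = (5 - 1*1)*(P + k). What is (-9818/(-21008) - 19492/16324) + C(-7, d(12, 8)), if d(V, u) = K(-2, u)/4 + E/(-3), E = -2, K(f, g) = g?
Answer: -211139267/11690952 ≈ -18.060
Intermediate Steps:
d(V, u) = 2/3 + u/4 (d(V, u) = u/4 - 2/(-3) = u*(1/4) - 2*(-1/3) = u/4 + 2/3 = 2/3 + u/4)
C(k, P) = 4*P + 4*k (C(k, P) = (5 - 1)*(P + k) = 4*(P + k) = 4*P + 4*k)
(-9818/(-21008) - 19492/16324) + C(-7, d(12, 8)) = (-9818/(-21008) - 19492/16324) + (4*(2/3 + (1/4)*8) + 4*(-7)) = (-9818*(-1/21008) - 19492*1/16324) + (4*(2/3 + 2) - 28) = (4909/10504 - 443/371) + (4*(8/3) - 28) = -2832033/3896984 + (32/3 - 28) = -2832033/3896984 - 52/3 = -211139267/11690952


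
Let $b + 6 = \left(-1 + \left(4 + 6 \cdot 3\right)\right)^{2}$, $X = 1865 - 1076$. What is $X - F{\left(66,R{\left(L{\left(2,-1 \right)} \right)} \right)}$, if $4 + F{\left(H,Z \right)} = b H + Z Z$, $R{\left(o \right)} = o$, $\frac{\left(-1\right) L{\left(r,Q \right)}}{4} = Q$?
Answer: $-27933$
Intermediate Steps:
$L{\left(r,Q \right)} = - 4 Q$
$X = 789$
$b = 435$ ($b = -6 + \left(-1 + \left(4 + 6 \cdot 3\right)\right)^{2} = -6 + \left(-1 + \left(4 + 18\right)\right)^{2} = -6 + \left(-1 + 22\right)^{2} = -6 + 21^{2} = -6 + 441 = 435$)
$F{\left(H,Z \right)} = -4 + Z^{2} + 435 H$ ($F{\left(H,Z \right)} = -4 + \left(435 H + Z Z\right) = -4 + \left(435 H + Z^{2}\right) = -4 + \left(Z^{2} + 435 H\right) = -4 + Z^{2} + 435 H$)
$X - F{\left(66,R{\left(L{\left(2,-1 \right)} \right)} \right)} = 789 - \left(-4 + \left(\left(-4\right) \left(-1\right)\right)^{2} + 435 \cdot 66\right) = 789 - \left(-4 + 4^{2} + 28710\right) = 789 - \left(-4 + 16 + 28710\right) = 789 - 28722 = -27933$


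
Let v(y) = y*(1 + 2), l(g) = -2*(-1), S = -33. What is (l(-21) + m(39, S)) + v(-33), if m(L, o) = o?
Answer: -130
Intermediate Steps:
l(g) = 2
v(y) = 3*y (v(y) = y*3 = 3*y)
(l(-21) + m(39, S)) + v(-33) = (2 - 33) + 3*(-33) = -31 - 99 = -130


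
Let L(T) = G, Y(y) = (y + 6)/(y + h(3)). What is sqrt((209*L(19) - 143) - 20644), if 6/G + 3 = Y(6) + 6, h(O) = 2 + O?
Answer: 17*I*sqrt(15945)/15 ≈ 143.11*I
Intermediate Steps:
Y(y) = (6 + y)/(5 + y) (Y(y) = (y + 6)/(y + (2 + 3)) = (6 + y)/(y + 5) = (6 + y)/(5 + y))
G = 22/15 (G = 6/(-3 + ((6 + 6)/(5 + 6) + 6)) = 6/(-3 + (12/11 + 6)) = 6/(-3 + 78/11) = 6/(45/11) = 6*(11/45) = 22/15 ≈ 1.4667)
L(T) = 22/15
sqrt((209*L(19) - 143) - 20644) = sqrt((209*(22/15) - 143) - 20644) = sqrt((4598/15 - 143) - 20644) = sqrt(2453/15 - 20644) = sqrt(-307207/15) = 17*I*sqrt(15945)/15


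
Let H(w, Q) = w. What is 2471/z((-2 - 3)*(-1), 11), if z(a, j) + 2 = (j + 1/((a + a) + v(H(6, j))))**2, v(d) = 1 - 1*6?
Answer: 61775/3086 ≈ 20.018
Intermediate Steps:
v(d) = -5 (v(d) = 1 - 6 = -5)
z(a, j) = -2 + (j + 1/(-5 + 2*a))**2 (z(a, j) = -2 + (j + 1/((a + a) - 5))**2 = -2 + (j + 1/(2*a - 5))**2 = -2 + (j + 1/(-5 + 2*a))**2)
2471/z((-2 - 3)*(-1), 11) = 2471/(-2 + (1 - 5*11 + 2*((-2 - 3)*(-1))*11)**2/(-5 + 2*((-2 - 3)*(-1)))**2) = 2471/(-2 + (1 - 55 + 2*(-5*(-1))*11)**2/(-5 + 2*(-5*(-1)))**2) = 2471/(-2 + (1 - 55 + 2*5*11)**2/(-5 + 2*5)**2) = 2471/(-2 + (1 - 55 + 110)**2/(-5 + 10)**2) = 2471/(-2 + 56**2/5**2) = 2471/(-2 + (1/25)*3136) = 2471/(-2 + 3136/25) = 2471/(3086/25) = 2471*(25/3086) = 61775/3086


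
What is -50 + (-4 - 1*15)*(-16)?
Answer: 254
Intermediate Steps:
-50 + (-4 - 1*15)*(-16) = -50 + (-4 - 15)*(-16) = -50 - 19*(-16) = -50 + 304 = 254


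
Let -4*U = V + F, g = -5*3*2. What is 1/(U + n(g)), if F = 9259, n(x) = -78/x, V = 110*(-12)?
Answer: -20/39643 ≈ -0.00050450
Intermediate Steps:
V = -1320
g = -30 (g = -15*2 = -30)
U = -7939/4 (U = -(-1320 + 9259)/4 = -¼*7939 = -7939/4 ≈ -1984.8)
1/(U + n(g)) = 1/(-7939/4 - 78/(-30)) = 1/(-7939/4 - 78*(-1/30)) = 1/(-7939/4 + 13/5) = 1/(-39643/20) = -20/39643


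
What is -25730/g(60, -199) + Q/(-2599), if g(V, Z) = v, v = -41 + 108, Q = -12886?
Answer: -66008908/174133 ≈ -379.07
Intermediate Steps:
v = 67
g(V, Z) = 67
-25730/g(60, -199) + Q/(-2599) = -25730/67 - 12886/(-2599) = -25730*1/67 - 12886*(-1/2599) = -25730/67 + 12886/2599 = -66008908/174133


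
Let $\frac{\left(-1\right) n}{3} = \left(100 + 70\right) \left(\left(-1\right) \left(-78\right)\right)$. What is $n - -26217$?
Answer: $-13563$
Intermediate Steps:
$n = -39780$ ($n = - 3 \left(100 + 70\right) \left(\left(-1\right) \left(-78\right)\right) = - 3 \cdot 170 \cdot 78 = \left(-3\right) 13260 = -39780$)
$n - -26217 = -39780 - -26217 = -39780 + 26217 = -13563$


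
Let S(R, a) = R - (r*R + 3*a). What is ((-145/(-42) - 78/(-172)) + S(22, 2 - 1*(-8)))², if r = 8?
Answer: 26446890625/815409 ≈ 32434.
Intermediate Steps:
S(R, a) = -7*R - 3*a (S(R, a) = R - (8*R + 3*a) = R - (3*a + 8*R) = R + (-8*R - 3*a) = -7*R - 3*a)
((-145/(-42) - 78/(-172)) + S(22, 2 - 1*(-8)))² = ((-145/(-42) - 78/(-172)) + (-7*22 - 3*(2 - 1*(-8))))² = ((-145*(-1/42) - 78*(-1/172)) + (-154 - 3*(2 + 8)))² = ((145/42 + 39/86) + (-154 - 3*10))² = (3527/903 + (-154 - 30))² = (3527/903 - 184)² = (-162625/903)² = 26446890625/815409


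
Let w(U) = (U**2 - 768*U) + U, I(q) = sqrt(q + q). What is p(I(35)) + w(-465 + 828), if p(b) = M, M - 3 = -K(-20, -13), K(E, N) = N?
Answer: -146636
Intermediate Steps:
I(q) = sqrt(2)*sqrt(q) (I(q) = sqrt(2*q) = sqrt(2)*sqrt(q))
w(U) = U**2 - 767*U
M = 16 (M = 3 - 1*(-13) = 3 + 13 = 16)
p(b) = 16
p(I(35)) + w(-465 + 828) = 16 + (-465 + 828)*(-767 + (-465 + 828)) = 16 + 363*(-767 + 363) = 16 + 363*(-404) = 16 - 146652 = -146636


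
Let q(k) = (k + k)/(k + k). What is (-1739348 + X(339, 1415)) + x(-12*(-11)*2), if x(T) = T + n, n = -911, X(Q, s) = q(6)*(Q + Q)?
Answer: -1739317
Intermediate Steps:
q(k) = 1 (q(k) = (2*k)/((2*k)) = (2*k)*(1/(2*k)) = 1)
X(Q, s) = 2*Q (X(Q, s) = 1*(Q + Q) = 1*(2*Q) = 2*Q)
x(T) = -911 + T (x(T) = T - 911 = -911 + T)
(-1739348 + X(339, 1415)) + x(-12*(-11)*2) = (-1739348 + 2*339) + (-911 - 12*(-11)*2) = (-1739348 + 678) + (-911 + 132*2) = -1738670 + (-911 + 264) = -1738670 - 647 = -1739317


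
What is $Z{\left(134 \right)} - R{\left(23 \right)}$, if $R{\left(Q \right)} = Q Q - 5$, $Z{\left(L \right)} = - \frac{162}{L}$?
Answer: $- \frac{35189}{67} \approx -525.21$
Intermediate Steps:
$R{\left(Q \right)} = -5 + Q^{2}$ ($R{\left(Q \right)} = Q^{2} - 5 = -5 + Q^{2}$)
$Z{\left(134 \right)} - R{\left(23 \right)} = - \frac{162}{134} - \left(-5 + 23^{2}\right) = \left(-162\right) \frac{1}{134} - \left(-5 + 529\right) = - \frac{81}{67} - 524 = - \frac{35189}{67}$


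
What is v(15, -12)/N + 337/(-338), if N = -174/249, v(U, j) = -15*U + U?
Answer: 2935897/9802 ≈ 299.52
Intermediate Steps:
v(U, j) = -14*U
N = -58/83 (N = -174*1/249 = -58/83 ≈ -0.69880)
v(15, -12)/N + 337/(-338) = (-14*15)/(-58/83) + 337/(-338) = -210*(-83/58) + 337*(-1/338) = 8715/29 - 337/338 = 2935897/9802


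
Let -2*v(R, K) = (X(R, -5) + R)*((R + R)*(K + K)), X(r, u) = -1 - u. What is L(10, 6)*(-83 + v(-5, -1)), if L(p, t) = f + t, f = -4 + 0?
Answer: -146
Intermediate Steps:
f = -4
v(R, K) = -2*K*R*(4 + R) (v(R, K) = -((-1 - 1*(-5)) + R)*(R + R)*(K + K)/2 = -((-1 + 5) + R)*(2*R)*(2*K)/2 = -(4 + R)*4*K*R/2 = -2*K*R*(4 + R))
L(p, t) = -4 + t
L(10, 6)*(-83 + v(-5, -1)) = (-4 + 6)*(-83 - 2*(-1)*(-5)*(4 - 5)) = 2*(-83 - 2*(-1)*(-5)*(-1)) = 2*(-83 + 10) = 2*(-73) = -146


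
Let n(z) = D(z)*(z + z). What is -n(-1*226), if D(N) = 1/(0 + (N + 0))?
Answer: -2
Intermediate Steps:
D(N) = 1/N (D(N) = 1/(0 + N) = 1/N)
n(z) = 2 (n(z) = (z + z)/z = (2*z)/z = 2)
-n(-1*226) = -1*2 = -2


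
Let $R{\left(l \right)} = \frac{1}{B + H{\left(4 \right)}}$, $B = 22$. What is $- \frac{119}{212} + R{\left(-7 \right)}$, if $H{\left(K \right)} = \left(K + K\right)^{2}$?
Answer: $- \frac{5011}{9116} \approx -0.54969$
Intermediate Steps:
$H{\left(K \right)} = 4 K^{2}$ ($H{\left(K \right)} = \left(2 K\right)^{2} = 4 K^{2}$)
$R{\left(l \right)} = \frac{1}{86}$ ($R{\left(l \right)} = \frac{1}{22 + 4 \cdot 4^{2}} = \frac{1}{22 + 4 \cdot 16} = \frac{1}{22 + 64} = \frac{1}{86}$)
$- \frac{119}{212} + R{\left(-7 \right)} = - \frac{119}{212} + \frac{1}{86} = - \frac{5011}{9116}$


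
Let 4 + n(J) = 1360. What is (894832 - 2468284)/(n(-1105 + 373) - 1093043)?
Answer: 1573452/1091687 ≈ 1.4413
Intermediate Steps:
n(J) = 1356 (n(J) = -4 + 1360 = 1356)
(894832 - 2468284)/(n(-1105 + 373) - 1093043) = (894832 - 2468284)/(1356 - 1093043) = -1573452/(-1091687) = -1573452*(-1/1091687) = 1573452/1091687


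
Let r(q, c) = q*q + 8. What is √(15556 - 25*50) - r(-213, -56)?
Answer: -45377 + √14306 ≈ -45257.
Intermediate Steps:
r(q, c) = 8 + q² (r(q, c) = q² + 8 = 8 + q²)
√(15556 - 25*50) - r(-213, -56) = √(15556 - 25*50) - (8 + (-213)²) = √(15556 - 1250) - (8 + 45369) = √14306 - 1*45377 = √14306 - 45377 = -45377 + √14306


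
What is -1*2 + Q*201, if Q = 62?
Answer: 12460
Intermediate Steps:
-1*2 + Q*201 = -1*2 + 62*201 = -2 + 12462 = 12460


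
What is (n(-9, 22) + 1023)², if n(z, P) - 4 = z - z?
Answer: 1054729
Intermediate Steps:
n(z, P) = 4 (n(z, P) = 4 + (z - z) = 4 + 0 = 4)
(n(-9, 22) + 1023)² = (4 + 1023)² = 1027² = 1054729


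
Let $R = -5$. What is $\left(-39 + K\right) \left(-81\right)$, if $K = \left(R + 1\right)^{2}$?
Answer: $1863$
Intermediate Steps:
$K = 16$ ($K = \left(-5 + 1\right)^{2} = \left(-4\right)^{2} = 16$)
$\left(-39 + K\right) \left(-81\right) = \left(-39 + 16\right) \left(-81\right) = \left(-23\right) \left(-81\right) = 1863$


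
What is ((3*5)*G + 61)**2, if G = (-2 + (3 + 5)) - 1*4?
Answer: 8281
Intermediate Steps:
G = 2 (G = (-2 + 8) - 4 = 6 - 4 = 2)
((3*5)*G + 61)**2 = ((3*5)*2 + 61)**2 = (15*2 + 61)**2 = (30 + 61)**2 = 91**2 = 8281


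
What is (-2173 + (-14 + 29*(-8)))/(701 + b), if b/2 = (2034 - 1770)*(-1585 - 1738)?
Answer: 2419/1753843 ≈ 0.0013793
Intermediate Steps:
b = -1754544 (b = 2*((2034 - 1770)*(-1585 - 1738)) = 2*(264*(-3323)) = 2*(-877272) = -1754544)
(-2173 + (-14 + 29*(-8)))/(701 + b) = (-2173 + (-14 + 29*(-8)))/(701 - 1754544) = (-2173 + (-14 - 232))/(-1753843) = (-2173 - 246)*(-1/1753843) = -2419*(-1/1753843) = 2419/1753843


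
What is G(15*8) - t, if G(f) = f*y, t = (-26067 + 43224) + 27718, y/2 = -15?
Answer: -48475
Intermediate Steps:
y = -30 (y = 2*(-15) = -30)
t = 44875 (t = 17157 + 27718 = 44875)
G(f) = -30*f (G(f) = f*(-30) = -30*f)
G(15*8) - t = -450*8 - 1*44875 = -30*120 - 44875 = -3600 - 44875 = -48475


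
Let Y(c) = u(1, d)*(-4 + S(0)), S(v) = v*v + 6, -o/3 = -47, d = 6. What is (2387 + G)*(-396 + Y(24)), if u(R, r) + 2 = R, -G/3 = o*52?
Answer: 7804382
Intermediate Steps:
o = 141 (o = -3*(-47) = 141)
G = -21996 (G = -423*52 = -3*7332 = -21996)
u(R, r) = -2 + R
S(v) = 6 + v² (S(v) = v² + 6 = 6 + v²)
Y(c) = -2 (Y(c) = (-2 + 1)*(-4 + (6 + 0²)) = -(-4 + (6 + 0)) = -(-4 + 6) = -1*2 = -2)
(2387 + G)*(-396 + Y(24)) = (2387 - 21996)*(-396 - 2) = -19609*(-398) = 7804382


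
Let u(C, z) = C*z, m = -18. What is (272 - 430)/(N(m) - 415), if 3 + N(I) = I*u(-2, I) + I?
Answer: 79/542 ≈ 0.14576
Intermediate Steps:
N(I) = -3 + I - 2*I² (N(I) = -3 + (I*(-2*I) + I) = -3 + (-2*I² + I) = -3 + (I - 2*I²) = -3 + I - 2*I²)
(272 - 430)/(N(m) - 415) = (272 - 430)/((-3 - 18 - 2*(-18)²) - 415) = -158/((-3 - 18 - 2*324) - 415) = -158/((-3 - 18 - 648) - 415) = -158/(-669 - 415) = -158/(-1084) = -158*(-1/1084) = 79/542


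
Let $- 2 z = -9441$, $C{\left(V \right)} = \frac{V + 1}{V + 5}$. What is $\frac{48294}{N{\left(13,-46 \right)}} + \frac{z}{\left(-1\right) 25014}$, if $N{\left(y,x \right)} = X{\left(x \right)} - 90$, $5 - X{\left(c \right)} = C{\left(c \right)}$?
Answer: $- \frac{16515244707}{29433140} \approx -561.11$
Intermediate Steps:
$C{\left(V \right)} = \frac{1 + V}{5 + V}$
$z = \frac{9441}{2}$ ($z = \left(- \frac{1}{2}\right) \left(-9441\right) = \frac{9441}{2} \approx 4720.5$)
$X{\left(c \right)} = 5 - \frac{1 + c}{5 + c}$
$N{\left(y,x \right)} = -90 + \frac{4 \left(6 + x\right)}{5 + x}$ ($N{\left(y,x \right)} = \frac{4 \left(6 + x\right)}{5 + x} - 90 = -90 + \frac{4 \left(6 + x\right)}{5 + x}$)
$\frac{48294}{N{\left(13,-46 \right)}} + \frac{z}{\left(-1\right) 25014} = \frac{48294}{2 \frac{1}{5 - 46} \left(-213 - -1978\right)} + \frac{9441}{2 \left(\left(-1\right) 25014\right)} = \frac{48294}{2 \frac{1}{-41} \left(-213 + 1978\right)} + \frac{9441}{2 \left(-25014\right)} = \frac{48294}{2 \left(- \frac{1}{41}\right) 1765} + \frac{9441}{2} \left(- \frac{1}{25014}\right) = \frac{48294}{- \frac{3530}{41}} - \frac{3147}{16676} = 48294 \left(- \frac{41}{3530}\right) - \frac{3147}{16676} = - \frac{990027}{1765} - \frac{3147}{16676} = - \frac{16515244707}{29433140}$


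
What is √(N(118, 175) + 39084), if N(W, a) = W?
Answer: √39202 ≈ 197.99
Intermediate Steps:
√(N(118, 175) + 39084) = √(118 + 39084) = √39202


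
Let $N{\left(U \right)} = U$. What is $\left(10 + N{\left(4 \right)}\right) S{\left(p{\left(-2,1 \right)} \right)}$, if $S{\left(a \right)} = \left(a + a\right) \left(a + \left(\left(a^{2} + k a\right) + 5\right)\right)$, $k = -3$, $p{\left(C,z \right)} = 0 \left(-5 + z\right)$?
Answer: $0$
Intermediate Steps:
$p{\left(C,z \right)} = 0$
$S{\left(a \right)} = 2 a \left(5 + a^{2} - 2 a\right)$ ($S{\left(a \right)} = \left(a + a\right) \left(a + \left(\left(a^{2} - 3 a\right) + 5\right)\right) = 2 a \left(a + \left(5 + a^{2} - 3 a\right)\right) = 2 a \left(5 + a^{2} - 2 a\right)$)
$\left(10 + N{\left(4 \right)}\right) S{\left(p{\left(-2,1 \right)} \right)} = \left(10 + 4\right) 2 \cdot 0 \left(5 + 0^{2} - 0\right) = 14 \cdot 2 \cdot 0 \left(5 + 0 + 0\right) = 14 \cdot 2 \cdot 0 \cdot 5 = 14 \cdot 0 = 0$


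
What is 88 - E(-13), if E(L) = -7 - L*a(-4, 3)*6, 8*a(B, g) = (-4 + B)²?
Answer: -529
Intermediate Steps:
a(B, g) = (-4 + B)²/8
E(L) = -7 - 48*L (E(L) = -7 - L*((-4 - 4)²/8)*6 = -7 - L*((⅛)*(-8)²)*6 = -7 - L*((⅛)*64)*6 = -7 - L*8*6 = -7 - 8*L*6 = -7 - 48*L)
88 - E(-13) = 88 - (-7 - 48*(-13)) = 88 - (-7 + 624) = 88 - 1*617 = 88 - 617 = -529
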